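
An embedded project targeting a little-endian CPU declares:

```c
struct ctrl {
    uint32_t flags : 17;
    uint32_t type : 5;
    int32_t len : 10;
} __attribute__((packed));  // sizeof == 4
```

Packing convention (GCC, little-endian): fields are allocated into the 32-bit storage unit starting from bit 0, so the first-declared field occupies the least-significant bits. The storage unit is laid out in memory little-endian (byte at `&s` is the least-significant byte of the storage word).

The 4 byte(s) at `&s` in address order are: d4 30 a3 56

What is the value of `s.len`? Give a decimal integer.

346

[0]=0xd4 [1]=0x30 [2]=0xa3 [3]=0x56 (little-endian) → word 0x56a330d4
flags [0+:17] = (word>>0) & 0x1ffff = 78036
type [17+:5] = (word>>17) & 0x1f = 17
len [22+:10] = (word>>22) & 0x3ff = 346  ←
len signed 10b, MSB=0: value = 346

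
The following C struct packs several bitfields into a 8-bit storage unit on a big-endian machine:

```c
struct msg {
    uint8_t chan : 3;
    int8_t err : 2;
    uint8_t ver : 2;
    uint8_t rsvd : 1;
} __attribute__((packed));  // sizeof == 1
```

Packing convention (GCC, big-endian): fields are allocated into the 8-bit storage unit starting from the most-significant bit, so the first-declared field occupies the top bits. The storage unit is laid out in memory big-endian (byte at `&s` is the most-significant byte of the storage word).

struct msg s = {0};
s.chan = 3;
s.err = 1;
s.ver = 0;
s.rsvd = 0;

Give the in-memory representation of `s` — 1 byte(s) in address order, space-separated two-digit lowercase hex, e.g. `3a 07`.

chan:3 = 3 → 0x3 << 5 → word 0x60
err:2 = 1 → 0x1 << 3 → word 0x68
ver:2 = 0 → 0x0 << 1 → word 0x68
rsvd:1 = 0 → 0x0 << 0 → word 0x68
word = 0x68 → big-endian bytes:
  [0]=0x68

68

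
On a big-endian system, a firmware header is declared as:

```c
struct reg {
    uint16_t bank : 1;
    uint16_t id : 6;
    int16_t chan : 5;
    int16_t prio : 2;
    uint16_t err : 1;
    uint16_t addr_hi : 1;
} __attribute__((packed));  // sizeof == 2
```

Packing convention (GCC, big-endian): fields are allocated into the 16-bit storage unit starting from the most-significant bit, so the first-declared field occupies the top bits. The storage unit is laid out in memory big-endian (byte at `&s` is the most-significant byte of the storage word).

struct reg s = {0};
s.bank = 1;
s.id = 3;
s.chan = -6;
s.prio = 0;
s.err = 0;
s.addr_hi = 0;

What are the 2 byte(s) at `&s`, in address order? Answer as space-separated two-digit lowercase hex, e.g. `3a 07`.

87 a0

[15+:1] bank=1 & 0x1 = 0x1; word=0x8000
[9+:6] id=3 & 0x3f = 0x3; word=0x8600
[4+:5] chan=-6 & 0x1f = 0x1a; word=0x87a0
[2+:2] prio=0 & 0x3 = 0x0; word=0x87a0
[1+:1] err=0 & 0x1 = 0x0; word=0x87a0
[0+:1] addr_hi=0 & 0x1 = 0x0; word=0x87a0
word = 0x87a0 → big-endian bytes:
  [0]=0x87  [1]=0xa0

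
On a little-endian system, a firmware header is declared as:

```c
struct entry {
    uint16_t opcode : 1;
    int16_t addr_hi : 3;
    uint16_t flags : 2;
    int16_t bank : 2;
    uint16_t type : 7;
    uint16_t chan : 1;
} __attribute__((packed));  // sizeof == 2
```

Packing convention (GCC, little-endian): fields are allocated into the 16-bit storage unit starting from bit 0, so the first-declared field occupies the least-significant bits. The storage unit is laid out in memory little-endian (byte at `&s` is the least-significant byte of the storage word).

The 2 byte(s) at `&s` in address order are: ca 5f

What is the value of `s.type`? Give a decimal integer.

[0]=0xca [1]=0x5f (little-endian) → word 0x5fca
opcode [0+:1] = (word>>0) & 0x1 = 0
addr_hi [1+:3] = (word>>1) & 0x7 = 5
flags [4+:2] = (word>>4) & 0x3 = 0
bank [6+:2] = (word>>6) & 0x3 = 3
type [8+:7] = (word>>8) & 0x7f = 95  ←
chan [15+:1] = (word>>15) & 0x1 = 0

95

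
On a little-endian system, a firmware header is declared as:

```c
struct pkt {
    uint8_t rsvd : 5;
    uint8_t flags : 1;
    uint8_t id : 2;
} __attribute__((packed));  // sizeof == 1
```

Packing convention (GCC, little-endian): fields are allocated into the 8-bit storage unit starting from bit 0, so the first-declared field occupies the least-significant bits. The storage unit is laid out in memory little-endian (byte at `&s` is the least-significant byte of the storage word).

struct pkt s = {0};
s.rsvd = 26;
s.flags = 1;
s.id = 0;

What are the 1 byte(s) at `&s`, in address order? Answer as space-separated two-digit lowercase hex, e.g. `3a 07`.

3a

[0+:5] rsvd=26 & 0x1f = 0x1a; word=0x1a
[5+:1] flags=1 & 0x1 = 0x1; word=0x3a
[6+:2] id=0 & 0x3 = 0x0; word=0x3a
word = 0x3a → little-endian bytes:
  [0]=0x3a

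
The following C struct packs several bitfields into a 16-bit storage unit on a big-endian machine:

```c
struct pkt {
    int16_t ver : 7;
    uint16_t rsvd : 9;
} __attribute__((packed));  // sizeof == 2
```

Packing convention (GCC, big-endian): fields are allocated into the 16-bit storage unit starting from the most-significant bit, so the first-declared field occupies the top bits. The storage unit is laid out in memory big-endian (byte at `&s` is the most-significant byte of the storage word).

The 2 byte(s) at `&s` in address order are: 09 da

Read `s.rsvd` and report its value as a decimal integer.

[0]=0x09 [1]=0xda (big-endian) → word 0x09da
ver [9+:7] = (word>>9) & 0x7f = 4
rsvd [0+:9] = (word>>0) & 0x1ff = 474  ←

474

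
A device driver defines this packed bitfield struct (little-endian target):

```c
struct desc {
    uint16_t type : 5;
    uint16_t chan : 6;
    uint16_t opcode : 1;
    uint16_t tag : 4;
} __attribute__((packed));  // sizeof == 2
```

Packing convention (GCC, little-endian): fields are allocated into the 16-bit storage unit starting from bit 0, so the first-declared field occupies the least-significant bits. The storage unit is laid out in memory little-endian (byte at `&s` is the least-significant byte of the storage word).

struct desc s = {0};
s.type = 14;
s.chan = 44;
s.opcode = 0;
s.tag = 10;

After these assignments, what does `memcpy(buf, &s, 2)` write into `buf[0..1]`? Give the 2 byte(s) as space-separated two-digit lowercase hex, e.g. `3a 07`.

[0+:5] type=14 & 0x1f = 0xe; word=0x000e
[5+:6] chan=44 & 0x3f = 0x2c; word=0x058e
[11+:1] opcode=0 & 0x1 = 0x0; word=0x058e
[12+:4] tag=10 & 0xf = 0xa; word=0xa58e
word = 0xa58e → little-endian bytes:
  [0]=0x8e  [1]=0xa5

8e a5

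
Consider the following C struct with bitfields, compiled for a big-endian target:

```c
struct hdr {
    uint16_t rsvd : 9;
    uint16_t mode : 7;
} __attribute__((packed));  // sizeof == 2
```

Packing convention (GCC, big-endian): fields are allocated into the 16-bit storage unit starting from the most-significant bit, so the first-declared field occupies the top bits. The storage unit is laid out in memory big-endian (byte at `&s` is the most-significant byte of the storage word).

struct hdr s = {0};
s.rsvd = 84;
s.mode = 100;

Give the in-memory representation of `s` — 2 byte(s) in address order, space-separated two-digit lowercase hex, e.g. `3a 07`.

2a 64

rsvd (9b) val=84 bits=0x54 at bit 7: 0x2a00
mode (7b) val=100 bits=0x64 at bit 0: 0x2a64
word = 0x2a64 → big-endian bytes:
  [0]=0x2a  [1]=0x64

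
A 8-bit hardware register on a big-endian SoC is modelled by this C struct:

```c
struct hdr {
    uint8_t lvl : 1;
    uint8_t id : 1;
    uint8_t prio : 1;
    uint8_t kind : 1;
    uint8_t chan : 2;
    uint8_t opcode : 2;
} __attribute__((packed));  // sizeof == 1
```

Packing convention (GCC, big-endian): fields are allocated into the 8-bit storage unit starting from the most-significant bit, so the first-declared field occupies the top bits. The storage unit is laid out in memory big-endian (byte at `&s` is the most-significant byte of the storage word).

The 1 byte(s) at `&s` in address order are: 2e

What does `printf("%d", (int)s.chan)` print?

3

[0]=0x2e (big-endian) → word 0x2e
lvl [7+:1] = (word>>7) & 0x1 = 0
id [6+:1] = (word>>6) & 0x1 = 0
prio [5+:1] = (word>>5) & 0x1 = 1
kind [4+:1] = (word>>4) & 0x1 = 0
chan [2+:2] = (word>>2) & 0x3 = 3  ←
opcode [0+:2] = (word>>0) & 0x3 = 2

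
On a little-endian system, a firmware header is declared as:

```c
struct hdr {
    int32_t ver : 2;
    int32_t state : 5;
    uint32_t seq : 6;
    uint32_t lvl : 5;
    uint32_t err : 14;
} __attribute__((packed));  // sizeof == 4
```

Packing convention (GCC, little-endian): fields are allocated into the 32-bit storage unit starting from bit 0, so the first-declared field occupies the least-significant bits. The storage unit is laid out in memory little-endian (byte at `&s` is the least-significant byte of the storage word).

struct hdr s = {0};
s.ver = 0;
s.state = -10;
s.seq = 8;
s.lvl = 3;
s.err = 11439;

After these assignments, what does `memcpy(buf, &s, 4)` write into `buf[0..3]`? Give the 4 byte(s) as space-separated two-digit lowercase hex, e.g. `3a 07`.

ver (2b) val=0 bits=0x0 at bit 0: 0x00000000
state (5b) val=-10 bits=0x16 at bit 2: 0x00000058
seq (6b) val=8 bits=0x8 at bit 7: 0x00000458
lvl (5b) val=3 bits=0x3 at bit 13: 0x00006458
err (14b) val=11439 bits=0x2caf at bit 18: 0xb2bc6458
word = 0xb2bc6458 → little-endian bytes:
  [0]=0x58  [1]=0x64  [2]=0xbc  [3]=0xb2

58 64 bc b2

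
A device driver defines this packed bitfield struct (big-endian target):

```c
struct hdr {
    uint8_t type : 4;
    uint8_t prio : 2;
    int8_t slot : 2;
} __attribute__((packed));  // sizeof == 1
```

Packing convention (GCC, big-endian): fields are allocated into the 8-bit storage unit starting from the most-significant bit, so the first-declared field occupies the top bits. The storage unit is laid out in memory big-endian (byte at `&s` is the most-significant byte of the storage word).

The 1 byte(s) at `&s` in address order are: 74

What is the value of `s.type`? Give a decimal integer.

7

[0]=0x74 (big-endian) → word 0x74
type [4+:4] = (word>>4) & 0xf = 7  ←
prio [2+:2] = (word>>2) & 0x3 = 1
slot [0+:2] = (word>>0) & 0x3 = 0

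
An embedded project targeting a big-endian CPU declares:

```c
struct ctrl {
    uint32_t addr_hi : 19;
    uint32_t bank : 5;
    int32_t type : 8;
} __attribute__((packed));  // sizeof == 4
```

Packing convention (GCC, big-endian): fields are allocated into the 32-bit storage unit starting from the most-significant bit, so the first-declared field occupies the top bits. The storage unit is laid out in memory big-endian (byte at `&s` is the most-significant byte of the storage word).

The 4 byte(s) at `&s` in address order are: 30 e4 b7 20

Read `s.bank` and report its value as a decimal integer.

23

[0]=0x30 [1]=0xe4 [2]=0xb7 [3]=0x20 (big-endian) → word 0x30e4b720
addr_hi:19 @ bit 13 → (0x30e4b720>>13)&0x7ffff = 0x18725
bank:5 @ bit 8 → (0x30e4b720>>8)&0x1f = 0x17  ←
type:8 @ bit 0 → (0x30e4b720>>0)&0xff = 0x20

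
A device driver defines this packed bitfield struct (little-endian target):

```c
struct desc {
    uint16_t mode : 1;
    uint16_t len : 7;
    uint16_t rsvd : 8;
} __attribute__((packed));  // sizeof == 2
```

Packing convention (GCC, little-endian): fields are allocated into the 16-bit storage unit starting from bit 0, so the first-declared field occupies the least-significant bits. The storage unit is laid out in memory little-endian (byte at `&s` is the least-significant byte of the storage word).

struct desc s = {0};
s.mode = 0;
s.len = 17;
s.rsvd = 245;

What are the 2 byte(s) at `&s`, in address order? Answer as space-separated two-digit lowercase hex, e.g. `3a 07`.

mode (1b) val=0 bits=0x0 at bit 0: 0x0000
len (7b) val=17 bits=0x11 at bit 1: 0x0022
rsvd (8b) val=245 bits=0xf5 at bit 8: 0xf522
word = 0xf522 → little-endian bytes:
  [0]=0x22  [1]=0xf5

22 f5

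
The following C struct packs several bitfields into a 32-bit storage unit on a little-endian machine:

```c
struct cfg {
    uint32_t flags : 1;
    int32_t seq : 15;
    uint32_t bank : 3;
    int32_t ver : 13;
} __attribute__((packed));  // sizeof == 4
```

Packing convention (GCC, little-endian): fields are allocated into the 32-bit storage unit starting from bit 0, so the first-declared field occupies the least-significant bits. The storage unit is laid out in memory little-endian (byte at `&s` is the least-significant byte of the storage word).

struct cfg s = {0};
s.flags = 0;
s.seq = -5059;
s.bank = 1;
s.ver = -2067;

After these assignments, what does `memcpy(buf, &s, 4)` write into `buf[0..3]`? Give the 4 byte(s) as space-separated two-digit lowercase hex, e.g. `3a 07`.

7a d8 69 bf

flags:1 = 0 → 0x0 << 0 → word 0x00000000
seq:15 = -5059 → 0x6c3d << 1 → word 0x0000d87a
bank:3 = 1 → 0x1 << 16 → word 0x0001d87a
ver:13 = -2067 → 0x17ed << 19 → word 0xbf69d87a
word = 0xbf69d87a → little-endian bytes:
  [0]=0x7a  [1]=0xd8  [2]=0x69  [3]=0xbf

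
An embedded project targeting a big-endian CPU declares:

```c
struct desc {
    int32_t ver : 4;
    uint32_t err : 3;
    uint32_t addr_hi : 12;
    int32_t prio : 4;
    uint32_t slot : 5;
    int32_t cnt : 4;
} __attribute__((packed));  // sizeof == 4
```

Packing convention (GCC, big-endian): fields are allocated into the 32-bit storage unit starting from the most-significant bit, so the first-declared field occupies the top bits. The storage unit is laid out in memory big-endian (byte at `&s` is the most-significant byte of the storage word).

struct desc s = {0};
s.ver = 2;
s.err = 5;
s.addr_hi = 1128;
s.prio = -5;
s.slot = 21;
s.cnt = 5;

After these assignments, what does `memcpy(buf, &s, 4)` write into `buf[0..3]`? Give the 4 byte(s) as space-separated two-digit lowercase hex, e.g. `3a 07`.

2a 8d 17 55

ver (4b) val=2 bits=0x2 at bit 28: 0x20000000
err (3b) val=5 bits=0x5 at bit 25: 0x2a000000
addr_hi (12b) val=1128 bits=0x468 at bit 13: 0x2a8d0000
prio (4b) val=-5 bits=0xb at bit 9: 0x2a8d1600
slot (5b) val=21 bits=0x15 at bit 4: 0x2a8d1750
cnt (4b) val=5 bits=0x5 at bit 0: 0x2a8d1755
word = 0x2a8d1755 → big-endian bytes:
  [0]=0x2a  [1]=0x8d  [2]=0x17  [3]=0x55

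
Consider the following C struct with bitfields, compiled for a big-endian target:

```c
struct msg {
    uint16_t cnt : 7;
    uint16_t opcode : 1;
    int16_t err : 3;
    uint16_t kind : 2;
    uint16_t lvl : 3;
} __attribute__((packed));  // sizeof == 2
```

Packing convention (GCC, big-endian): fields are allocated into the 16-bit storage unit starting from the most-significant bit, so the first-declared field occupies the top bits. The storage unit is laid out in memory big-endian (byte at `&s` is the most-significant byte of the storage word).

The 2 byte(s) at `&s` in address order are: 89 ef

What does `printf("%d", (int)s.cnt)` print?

[0]=0x89 [1]=0xef (big-endian) → word 0x89ef
cnt [9+:7] = (word>>9) & 0x7f = 68  ←
opcode [8+:1] = (word>>8) & 0x1 = 1
err [5+:3] = (word>>5) & 0x7 = 7
kind [3+:2] = (word>>3) & 0x3 = 1
lvl [0+:3] = (word>>0) & 0x7 = 7

68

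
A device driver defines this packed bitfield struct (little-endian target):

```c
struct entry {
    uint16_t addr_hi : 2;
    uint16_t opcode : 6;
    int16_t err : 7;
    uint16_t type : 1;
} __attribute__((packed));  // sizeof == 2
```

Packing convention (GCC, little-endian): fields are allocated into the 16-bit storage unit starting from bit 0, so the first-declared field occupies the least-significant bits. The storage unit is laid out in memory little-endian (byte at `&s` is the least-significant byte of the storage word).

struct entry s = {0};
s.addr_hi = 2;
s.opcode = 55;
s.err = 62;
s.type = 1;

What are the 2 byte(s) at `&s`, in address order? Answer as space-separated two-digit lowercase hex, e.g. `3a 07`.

de be

[0+:2] addr_hi=2 & 0x3 = 0x2; word=0x0002
[2+:6] opcode=55 & 0x3f = 0x37; word=0x00de
[8+:7] err=62 & 0x7f = 0x3e; word=0x3ede
[15+:1] type=1 & 0x1 = 0x1; word=0xbede
word = 0xbede → little-endian bytes:
  [0]=0xde  [1]=0xbe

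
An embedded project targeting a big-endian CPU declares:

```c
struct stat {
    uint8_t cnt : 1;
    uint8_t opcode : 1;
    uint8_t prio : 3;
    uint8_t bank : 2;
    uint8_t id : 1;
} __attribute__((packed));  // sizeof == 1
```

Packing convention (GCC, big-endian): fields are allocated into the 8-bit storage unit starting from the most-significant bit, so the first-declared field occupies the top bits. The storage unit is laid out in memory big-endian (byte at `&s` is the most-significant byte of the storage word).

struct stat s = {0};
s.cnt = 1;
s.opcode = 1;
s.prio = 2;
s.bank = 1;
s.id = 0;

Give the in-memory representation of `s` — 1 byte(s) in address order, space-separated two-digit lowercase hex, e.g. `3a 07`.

[7+:1] cnt=1 & 0x1 = 0x1; word=0x80
[6+:1] opcode=1 & 0x1 = 0x1; word=0xc0
[3+:3] prio=2 & 0x7 = 0x2; word=0xd0
[1+:2] bank=1 & 0x3 = 0x1; word=0xd2
[0+:1] id=0 & 0x1 = 0x0; word=0xd2
word = 0xd2 → big-endian bytes:
  [0]=0xd2

d2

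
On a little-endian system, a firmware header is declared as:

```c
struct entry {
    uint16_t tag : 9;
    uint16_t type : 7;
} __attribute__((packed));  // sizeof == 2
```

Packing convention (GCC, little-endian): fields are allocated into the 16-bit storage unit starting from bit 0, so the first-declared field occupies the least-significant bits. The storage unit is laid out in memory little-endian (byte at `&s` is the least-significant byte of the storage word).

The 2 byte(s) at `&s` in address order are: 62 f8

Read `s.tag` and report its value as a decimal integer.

98

[0]=0x62 [1]=0xf8 (little-endian) → word 0xf862
tag [0+:9] = (word>>0) & 0x1ff = 98  ←
type [9+:7] = (word>>9) & 0x7f = 124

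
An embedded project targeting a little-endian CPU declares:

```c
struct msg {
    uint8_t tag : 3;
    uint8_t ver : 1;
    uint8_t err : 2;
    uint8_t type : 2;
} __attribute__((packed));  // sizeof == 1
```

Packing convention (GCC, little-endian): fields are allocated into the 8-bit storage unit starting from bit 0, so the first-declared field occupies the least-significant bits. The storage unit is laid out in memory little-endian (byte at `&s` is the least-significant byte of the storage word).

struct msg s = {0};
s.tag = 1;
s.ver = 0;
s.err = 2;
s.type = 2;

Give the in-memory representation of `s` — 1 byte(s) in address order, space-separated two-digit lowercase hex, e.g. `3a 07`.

tag (3b) val=1 bits=0x1 at bit 0: 0x01
ver (1b) val=0 bits=0x0 at bit 3: 0x01
err (2b) val=2 bits=0x2 at bit 4: 0x21
type (2b) val=2 bits=0x2 at bit 6: 0xa1
word = 0xa1 → little-endian bytes:
  [0]=0xa1

a1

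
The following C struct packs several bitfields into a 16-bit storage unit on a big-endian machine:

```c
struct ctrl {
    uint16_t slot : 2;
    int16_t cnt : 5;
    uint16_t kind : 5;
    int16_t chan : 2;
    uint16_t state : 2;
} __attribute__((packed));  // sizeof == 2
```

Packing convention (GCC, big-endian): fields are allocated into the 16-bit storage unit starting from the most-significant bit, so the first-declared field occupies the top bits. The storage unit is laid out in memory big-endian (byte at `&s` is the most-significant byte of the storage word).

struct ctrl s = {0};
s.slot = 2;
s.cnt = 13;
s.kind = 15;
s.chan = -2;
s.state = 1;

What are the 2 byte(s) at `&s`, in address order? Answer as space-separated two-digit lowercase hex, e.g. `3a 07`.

9a f9

slot:2 = 2 → 0x2 << 14 → word 0x8000
cnt:5 = 13 → 0xd << 9 → word 0x9a00
kind:5 = 15 → 0xf << 4 → word 0x9af0
chan:2 = -2 → 0x2 << 2 → word 0x9af8
state:2 = 1 → 0x1 << 0 → word 0x9af9
word = 0x9af9 → big-endian bytes:
  [0]=0x9a  [1]=0xf9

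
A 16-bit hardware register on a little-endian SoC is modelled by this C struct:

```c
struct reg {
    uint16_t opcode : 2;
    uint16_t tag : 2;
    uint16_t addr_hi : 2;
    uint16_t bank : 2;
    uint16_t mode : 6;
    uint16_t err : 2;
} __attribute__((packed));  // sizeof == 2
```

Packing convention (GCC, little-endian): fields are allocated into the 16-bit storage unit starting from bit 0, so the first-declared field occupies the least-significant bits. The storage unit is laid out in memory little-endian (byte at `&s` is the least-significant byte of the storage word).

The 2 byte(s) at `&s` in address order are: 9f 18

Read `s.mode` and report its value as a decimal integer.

24

[0]=0x9f [1]=0x18 (little-endian) → word 0x189f
opcode [0+:2] = (word>>0) & 0x3 = 3
tag [2+:2] = (word>>2) & 0x3 = 3
addr_hi [4+:2] = (word>>4) & 0x3 = 1
bank [6+:2] = (word>>6) & 0x3 = 2
mode [8+:6] = (word>>8) & 0x3f = 24  ←
err [14+:2] = (word>>14) & 0x3 = 0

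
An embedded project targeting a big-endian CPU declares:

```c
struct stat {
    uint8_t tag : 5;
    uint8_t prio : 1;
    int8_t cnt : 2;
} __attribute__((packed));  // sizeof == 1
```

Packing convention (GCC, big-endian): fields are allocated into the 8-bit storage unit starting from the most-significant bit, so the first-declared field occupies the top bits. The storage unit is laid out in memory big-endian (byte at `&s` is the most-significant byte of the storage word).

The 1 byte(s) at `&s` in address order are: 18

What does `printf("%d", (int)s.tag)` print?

[0]=0x18 (big-endian) → word 0x18
tag:5 @ bit 3 → (0x18>>3)&0x1f = 0x3  ←
prio:1 @ bit 2 → (0x18>>2)&0x1 = 0x0
cnt:2 @ bit 0 → (0x18>>0)&0x3 = 0x0

3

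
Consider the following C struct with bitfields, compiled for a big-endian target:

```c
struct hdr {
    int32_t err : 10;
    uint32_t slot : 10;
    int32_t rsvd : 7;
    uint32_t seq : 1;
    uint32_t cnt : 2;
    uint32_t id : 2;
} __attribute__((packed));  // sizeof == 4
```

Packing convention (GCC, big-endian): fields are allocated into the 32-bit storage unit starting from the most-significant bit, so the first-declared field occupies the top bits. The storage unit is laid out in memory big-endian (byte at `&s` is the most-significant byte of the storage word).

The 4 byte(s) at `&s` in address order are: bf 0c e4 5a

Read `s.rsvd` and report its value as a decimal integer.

34

[0]=0xbf [1]=0x0c [2]=0xe4 [3]=0x5a (big-endian) → word 0xbf0ce45a
err [22+:10] = (word>>22) & 0x3ff = 764
slot [12+:10] = (word>>12) & 0x3ff = 206
rsvd [5+:7] = (word>>5) & 0x7f = 34  ←
seq [4+:1] = (word>>4) & 0x1 = 1
cnt [2+:2] = (word>>2) & 0x3 = 2
id [0+:2] = (word>>0) & 0x3 = 2
rsvd signed 7b, MSB=0: value = 34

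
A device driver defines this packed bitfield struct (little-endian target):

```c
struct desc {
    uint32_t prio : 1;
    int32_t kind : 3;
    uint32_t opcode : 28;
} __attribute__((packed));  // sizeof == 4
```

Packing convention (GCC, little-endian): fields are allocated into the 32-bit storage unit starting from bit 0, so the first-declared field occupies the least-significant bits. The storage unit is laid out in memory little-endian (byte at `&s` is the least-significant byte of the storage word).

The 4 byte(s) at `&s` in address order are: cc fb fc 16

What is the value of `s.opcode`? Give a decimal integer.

24104892

[0]=0xcc [1]=0xfb [2]=0xfc [3]=0x16 (little-endian) → word 0x16fcfbcc
prio:1 @ bit 0 → (0x16fcfbcc>>0)&0x1 = 0x0
kind:3 @ bit 1 → (0x16fcfbcc>>1)&0x7 = 0x6
opcode:28 @ bit 4 → (0x16fcfbcc>>4)&0xfffffff = 0x16fcfbc  ←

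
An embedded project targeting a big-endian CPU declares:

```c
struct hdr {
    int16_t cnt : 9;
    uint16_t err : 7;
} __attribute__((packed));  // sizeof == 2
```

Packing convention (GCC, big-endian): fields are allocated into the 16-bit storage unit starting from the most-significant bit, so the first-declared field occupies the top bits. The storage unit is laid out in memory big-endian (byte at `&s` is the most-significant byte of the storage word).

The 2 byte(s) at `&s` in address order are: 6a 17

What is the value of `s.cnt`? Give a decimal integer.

212

[0]=0x6a [1]=0x17 (big-endian) → word 0x6a17
cnt [7+:9] = (word>>7) & 0x1ff = 212  ←
err [0+:7] = (word>>0) & 0x7f = 23
cnt signed 9b, MSB=0: value = 212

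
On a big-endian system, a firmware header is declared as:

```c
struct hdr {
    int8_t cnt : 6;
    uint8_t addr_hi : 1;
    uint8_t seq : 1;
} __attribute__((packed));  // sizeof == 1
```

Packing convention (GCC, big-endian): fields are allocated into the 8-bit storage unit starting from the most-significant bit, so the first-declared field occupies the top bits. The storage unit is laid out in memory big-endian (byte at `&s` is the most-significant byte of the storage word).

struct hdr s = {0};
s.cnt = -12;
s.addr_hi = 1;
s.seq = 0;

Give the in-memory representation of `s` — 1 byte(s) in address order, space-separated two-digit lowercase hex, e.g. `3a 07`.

d2

[2+:6] cnt=-12 & 0x3f = 0x34; word=0xd0
[1+:1] addr_hi=1 & 0x1 = 0x1; word=0xd2
[0+:1] seq=0 & 0x1 = 0x0; word=0xd2
word = 0xd2 → big-endian bytes:
  [0]=0xd2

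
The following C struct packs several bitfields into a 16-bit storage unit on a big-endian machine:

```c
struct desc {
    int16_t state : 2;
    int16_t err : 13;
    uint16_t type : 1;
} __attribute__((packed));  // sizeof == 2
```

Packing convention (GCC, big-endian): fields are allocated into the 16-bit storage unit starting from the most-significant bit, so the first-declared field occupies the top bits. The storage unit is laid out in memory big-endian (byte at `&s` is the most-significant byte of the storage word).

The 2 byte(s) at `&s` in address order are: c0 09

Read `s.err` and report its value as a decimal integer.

4

[0]=0xc0 [1]=0x09 (big-endian) → word 0xc009
state:2 @ bit 14 → (0xc009>>14)&0x3 = 0x3
err:13 @ bit 1 → (0xc009>>1)&0x1fff = 0x4  ←
type:1 @ bit 0 → (0xc009>>0)&0x1 = 0x1
err signed 13b, MSB=0: value = 4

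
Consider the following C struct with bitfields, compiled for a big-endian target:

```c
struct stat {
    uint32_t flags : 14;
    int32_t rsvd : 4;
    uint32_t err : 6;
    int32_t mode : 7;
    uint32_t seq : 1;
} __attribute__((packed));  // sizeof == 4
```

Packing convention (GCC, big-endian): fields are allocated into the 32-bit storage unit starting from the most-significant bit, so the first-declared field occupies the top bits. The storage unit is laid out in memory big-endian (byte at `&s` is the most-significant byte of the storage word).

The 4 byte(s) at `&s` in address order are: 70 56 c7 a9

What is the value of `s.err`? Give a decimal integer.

7

[0]=0x70 [1]=0x56 [2]=0xc7 [3]=0xa9 (big-endian) → word 0x7056c7a9
flags:14 @ bit 18 → (0x7056c7a9>>18)&0x3fff = 0x1c15
rsvd:4 @ bit 14 → (0x7056c7a9>>14)&0xf = 0xb
err:6 @ bit 8 → (0x7056c7a9>>8)&0x3f = 0x7  ←
mode:7 @ bit 1 → (0x7056c7a9>>1)&0x7f = 0x54
seq:1 @ bit 0 → (0x7056c7a9>>0)&0x1 = 0x1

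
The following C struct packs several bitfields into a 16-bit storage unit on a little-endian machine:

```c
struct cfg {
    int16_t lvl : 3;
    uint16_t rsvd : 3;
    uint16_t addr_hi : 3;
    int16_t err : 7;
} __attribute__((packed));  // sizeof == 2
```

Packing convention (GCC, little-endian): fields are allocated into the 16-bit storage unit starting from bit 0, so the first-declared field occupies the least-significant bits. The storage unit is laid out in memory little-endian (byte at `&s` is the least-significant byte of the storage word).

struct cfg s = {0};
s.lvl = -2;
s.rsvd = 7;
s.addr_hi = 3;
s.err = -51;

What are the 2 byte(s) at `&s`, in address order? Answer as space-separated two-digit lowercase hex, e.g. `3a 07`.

fe 9a

[0+:3] lvl=-2 & 0x7 = 0x6; word=0x0006
[3+:3] rsvd=7 & 0x7 = 0x7; word=0x003e
[6+:3] addr_hi=3 & 0x7 = 0x3; word=0x00fe
[9+:7] err=-51 & 0x7f = 0x4d; word=0x9afe
word = 0x9afe → little-endian bytes:
  [0]=0xfe  [1]=0x9a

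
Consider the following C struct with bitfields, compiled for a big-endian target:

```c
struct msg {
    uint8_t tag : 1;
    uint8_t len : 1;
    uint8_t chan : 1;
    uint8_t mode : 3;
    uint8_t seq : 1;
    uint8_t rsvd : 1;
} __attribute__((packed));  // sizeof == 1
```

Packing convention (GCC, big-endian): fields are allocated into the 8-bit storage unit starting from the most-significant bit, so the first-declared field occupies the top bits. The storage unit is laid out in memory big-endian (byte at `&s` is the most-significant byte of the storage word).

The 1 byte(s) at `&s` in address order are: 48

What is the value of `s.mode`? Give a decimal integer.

2

[0]=0x48 (big-endian) → word 0x48
tag [7+:1] = (word>>7) & 0x1 = 0
len [6+:1] = (word>>6) & 0x1 = 1
chan [5+:1] = (word>>5) & 0x1 = 0
mode [2+:3] = (word>>2) & 0x7 = 2  ←
seq [1+:1] = (word>>1) & 0x1 = 0
rsvd [0+:1] = (word>>0) & 0x1 = 0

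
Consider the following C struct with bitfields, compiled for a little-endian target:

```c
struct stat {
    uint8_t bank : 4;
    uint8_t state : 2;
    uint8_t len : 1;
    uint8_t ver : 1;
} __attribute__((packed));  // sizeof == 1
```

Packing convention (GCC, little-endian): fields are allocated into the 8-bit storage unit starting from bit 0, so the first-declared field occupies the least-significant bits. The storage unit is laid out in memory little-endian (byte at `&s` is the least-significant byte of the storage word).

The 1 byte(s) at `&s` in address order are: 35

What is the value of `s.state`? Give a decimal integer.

[0]=0x35 (little-endian) → word 0x35
bank:4 @ bit 0 → (0x35>>0)&0xf = 0x5
state:2 @ bit 4 → (0x35>>4)&0x3 = 0x3  ←
len:1 @ bit 6 → (0x35>>6)&0x1 = 0x0
ver:1 @ bit 7 → (0x35>>7)&0x1 = 0x0

3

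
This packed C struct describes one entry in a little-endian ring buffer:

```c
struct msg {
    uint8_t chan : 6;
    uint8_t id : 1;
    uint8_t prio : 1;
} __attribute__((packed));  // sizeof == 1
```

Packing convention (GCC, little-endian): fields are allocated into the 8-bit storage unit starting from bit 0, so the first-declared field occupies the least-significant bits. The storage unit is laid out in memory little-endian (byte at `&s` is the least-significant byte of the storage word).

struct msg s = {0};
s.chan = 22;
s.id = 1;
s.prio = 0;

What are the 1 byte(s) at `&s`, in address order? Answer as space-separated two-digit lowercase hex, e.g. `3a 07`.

56

[0+:6] chan=22 & 0x3f = 0x16; word=0x16
[6+:1] id=1 & 0x1 = 0x1; word=0x56
[7+:1] prio=0 & 0x1 = 0x0; word=0x56
word = 0x56 → little-endian bytes:
  [0]=0x56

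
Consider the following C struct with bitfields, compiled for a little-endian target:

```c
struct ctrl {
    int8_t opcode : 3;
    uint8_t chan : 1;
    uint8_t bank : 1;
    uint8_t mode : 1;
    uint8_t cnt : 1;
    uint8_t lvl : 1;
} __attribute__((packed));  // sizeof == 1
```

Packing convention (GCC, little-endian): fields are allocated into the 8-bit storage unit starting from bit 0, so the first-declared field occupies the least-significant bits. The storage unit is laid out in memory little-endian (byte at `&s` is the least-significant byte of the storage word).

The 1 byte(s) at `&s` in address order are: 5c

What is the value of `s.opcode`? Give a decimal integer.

-4

[0]=0x5c (little-endian) → word 0x5c
opcode:3 @ bit 0 → (0x5c>>0)&0x7 = 0x4  ←
chan:1 @ bit 3 → (0x5c>>3)&0x1 = 0x1
bank:1 @ bit 4 → (0x5c>>4)&0x1 = 0x1
mode:1 @ bit 5 → (0x5c>>5)&0x1 = 0x0
cnt:1 @ bit 6 → (0x5c>>6)&0x1 = 0x1
lvl:1 @ bit 7 → (0x5c>>7)&0x1 = 0x0
opcode signed 3b, MSB=1: 4 - 8 = -4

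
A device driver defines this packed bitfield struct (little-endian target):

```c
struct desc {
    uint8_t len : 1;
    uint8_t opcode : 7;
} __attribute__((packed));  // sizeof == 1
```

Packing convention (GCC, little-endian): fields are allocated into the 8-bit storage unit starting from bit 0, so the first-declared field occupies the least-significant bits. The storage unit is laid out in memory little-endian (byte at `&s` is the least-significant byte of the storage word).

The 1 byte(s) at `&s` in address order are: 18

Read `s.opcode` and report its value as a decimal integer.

12

[0]=0x18 (little-endian) → word 0x18
len [0+:1] = (word>>0) & 0x1 = 0
opcode [1+:7] = (word>>1) & 0x7f = 12  ←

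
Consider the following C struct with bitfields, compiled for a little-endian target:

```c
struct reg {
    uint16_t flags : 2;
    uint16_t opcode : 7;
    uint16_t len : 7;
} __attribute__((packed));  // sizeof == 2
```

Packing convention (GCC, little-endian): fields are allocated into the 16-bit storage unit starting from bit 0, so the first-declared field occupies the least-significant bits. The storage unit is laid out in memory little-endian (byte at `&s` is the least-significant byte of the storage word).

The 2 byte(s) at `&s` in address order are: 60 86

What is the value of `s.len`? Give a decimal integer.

67

[0]=0x60 [1]=0x86 (little-endian) → word 0x8660
flags:2 @ bit 0 → (0x8660>>0)&0x3 = 0x0
opcode:7 @ bit 2 → (0x8660>>2)&0x7f = 0x18
len:7 @ bit 9 → (0x8660>>9)&0x7f = 0x43  ←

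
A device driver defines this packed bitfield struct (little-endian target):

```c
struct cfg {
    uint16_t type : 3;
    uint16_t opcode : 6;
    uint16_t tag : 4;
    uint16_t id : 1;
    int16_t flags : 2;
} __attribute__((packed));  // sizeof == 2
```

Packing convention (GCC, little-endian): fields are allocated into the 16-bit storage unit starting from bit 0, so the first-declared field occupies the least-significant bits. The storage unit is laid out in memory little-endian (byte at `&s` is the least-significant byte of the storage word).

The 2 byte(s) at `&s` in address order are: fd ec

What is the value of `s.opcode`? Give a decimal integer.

[0]=0xfd [1]=0xec (little-endian) → word 0xecfd
type [0+:3] = (word>>0) & 0x7 = 5
opcode [3+:6] = (word>>3) & 0x3f = 31  ←
tag [9+:4] = (word>>9) & 0xf = 6
id [13+:1] = (word>>13) & 0x1 = 1
flags [14+:2] = (word>>14) & 0x3 = 3

31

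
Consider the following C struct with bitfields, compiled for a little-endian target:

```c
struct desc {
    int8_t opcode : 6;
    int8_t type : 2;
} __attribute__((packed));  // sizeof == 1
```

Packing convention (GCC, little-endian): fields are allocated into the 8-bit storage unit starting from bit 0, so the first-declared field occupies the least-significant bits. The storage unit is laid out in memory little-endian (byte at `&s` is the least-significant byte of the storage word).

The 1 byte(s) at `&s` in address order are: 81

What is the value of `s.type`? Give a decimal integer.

-2

[0]=0x81 (little-endian) → word 0x81
opcode [0+:6] = (word>>0) & 0x3f = 1
type [6+:2] = (word>>6) & 0x3 = 2  ←
type signed 2b, MSB=1: 2 - 4 = -2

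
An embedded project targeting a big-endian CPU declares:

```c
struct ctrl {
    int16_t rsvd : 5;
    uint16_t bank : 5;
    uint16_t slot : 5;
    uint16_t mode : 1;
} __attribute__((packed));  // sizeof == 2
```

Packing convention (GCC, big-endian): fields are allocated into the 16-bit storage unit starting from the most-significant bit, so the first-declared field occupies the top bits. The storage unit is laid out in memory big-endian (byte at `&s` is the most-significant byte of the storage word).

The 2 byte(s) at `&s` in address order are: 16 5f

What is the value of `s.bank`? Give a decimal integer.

25

[0]=0x16 [1]=0x5f (big-endian) → word 0x165f
rsvd:5 @ bit 11 → (0x165f>>11)&0x1f = 0x2
bank:5 @ bit 6 → (0x165f>>6)&0x1f = 0x19  ←
slot:5 @ bit 1 → (0x165f>>1)&0x1f = 0xf
mode:1 @ bit 0 → (0x165f>>0)&0x1 = 0x1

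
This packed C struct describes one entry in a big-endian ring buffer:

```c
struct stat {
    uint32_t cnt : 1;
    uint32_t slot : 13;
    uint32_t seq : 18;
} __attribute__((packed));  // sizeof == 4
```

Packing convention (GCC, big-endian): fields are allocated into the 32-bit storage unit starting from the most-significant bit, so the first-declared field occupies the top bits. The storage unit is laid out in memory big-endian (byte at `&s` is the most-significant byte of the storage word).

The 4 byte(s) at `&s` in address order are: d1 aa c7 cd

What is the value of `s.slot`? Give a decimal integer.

5226

[0]=0xd1 [1]=0xaa [2]=0xc7 [3]=0xcd (big-endian) → word 0xd1aac7cd
cnt [31+:1] = (word>>31) & 0x1 = 1
slot [18+:13] = (word>>18) & 0x1fff = 5226  ←
seq [0+:18] = (word>>0) & 0x3ffff = 182221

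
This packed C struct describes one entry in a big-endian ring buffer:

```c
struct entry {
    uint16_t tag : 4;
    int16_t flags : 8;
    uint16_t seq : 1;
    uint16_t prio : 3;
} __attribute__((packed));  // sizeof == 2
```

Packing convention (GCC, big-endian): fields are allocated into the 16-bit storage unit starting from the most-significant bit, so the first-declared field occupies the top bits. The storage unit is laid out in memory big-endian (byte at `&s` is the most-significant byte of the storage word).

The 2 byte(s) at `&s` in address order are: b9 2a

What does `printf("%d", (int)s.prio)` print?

[0]=0xb9 [1]=0x2a (big-endian) → word 0xb92a
tag:4 @ bit 12 → (0xb92a>>12)&0xf = 0xb
flags:8 @ bit 4 → (0xb92a>>4)&0xff = 0x92
seq:1 @ bit 3 → (0xb92a>>3)&0x1 = 0x1
prio:3 @ bit 0 → (0xb92a>>0)&0x7 = 0x2  ←

2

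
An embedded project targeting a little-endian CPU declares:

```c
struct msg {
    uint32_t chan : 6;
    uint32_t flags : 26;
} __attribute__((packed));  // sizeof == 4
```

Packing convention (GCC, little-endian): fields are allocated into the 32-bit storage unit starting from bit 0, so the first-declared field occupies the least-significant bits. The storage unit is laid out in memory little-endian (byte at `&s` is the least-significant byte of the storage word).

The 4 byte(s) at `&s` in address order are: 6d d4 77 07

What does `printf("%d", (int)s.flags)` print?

[0]=0x6d [1]=0xd4 [2]=0x77 [3]=0x07 (little-endian) → word 0x0777d46d
chan [0+:6] = (word>>0) & 0x3f = 45
flags [6+:26] = (word>>6) & 0x3ffffff = 1957713  ←

1957713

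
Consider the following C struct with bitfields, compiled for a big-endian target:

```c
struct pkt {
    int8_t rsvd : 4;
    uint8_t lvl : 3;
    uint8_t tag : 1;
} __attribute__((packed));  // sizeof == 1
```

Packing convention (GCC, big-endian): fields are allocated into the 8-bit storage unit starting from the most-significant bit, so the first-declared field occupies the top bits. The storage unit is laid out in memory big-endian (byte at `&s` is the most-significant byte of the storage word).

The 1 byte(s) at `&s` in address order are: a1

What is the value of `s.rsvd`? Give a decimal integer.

-6

[0]=0xa1 (big-endian) → word 0xa1
rsvd:4 @ bit 4 → (0xa1>>4)&0xf = 0xa  ←
lvl:3 @ bit 1 → (0xa1>>1)&0x7 = 0x0
tag:1 @ bit 0 → (0xa1>>0)&0x1 = 0x1
rsvd signed 4b, MSB=1: 10 - 16 = -6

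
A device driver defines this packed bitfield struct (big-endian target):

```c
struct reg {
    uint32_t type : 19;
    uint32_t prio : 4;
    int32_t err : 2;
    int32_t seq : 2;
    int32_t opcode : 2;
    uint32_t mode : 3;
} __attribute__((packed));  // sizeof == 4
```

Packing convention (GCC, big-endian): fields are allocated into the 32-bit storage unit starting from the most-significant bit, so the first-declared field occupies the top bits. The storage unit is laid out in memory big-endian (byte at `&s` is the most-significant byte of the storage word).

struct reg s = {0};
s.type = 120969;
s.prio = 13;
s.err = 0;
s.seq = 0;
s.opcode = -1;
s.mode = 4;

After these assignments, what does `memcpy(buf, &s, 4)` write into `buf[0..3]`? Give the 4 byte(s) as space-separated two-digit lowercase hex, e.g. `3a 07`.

3b 11 3a 1c

type (19b) val=120969 bits=0x1d889 at bit 13: 0x3b112000
prio (4b) val=13 bits=0xd at bit 9: 0x3b113a00
err (2b) val=0 bits=0x0 at bit 7: 0x3b113a00
seq (2b) val=0 bits=0x0 at bit 5: 0x3b113a00
opcode (2b) val=-1 bits=0x3 at bit 3: 0x3b113a18
mode (3b) val=4 bits=0x4 at bit 0: 0x3b113a1c
word = 0x3b113a1c → big-endian bytes:
  [0]=0x3b  [1]=0x11  [2]=0x3a  [3]=0x1c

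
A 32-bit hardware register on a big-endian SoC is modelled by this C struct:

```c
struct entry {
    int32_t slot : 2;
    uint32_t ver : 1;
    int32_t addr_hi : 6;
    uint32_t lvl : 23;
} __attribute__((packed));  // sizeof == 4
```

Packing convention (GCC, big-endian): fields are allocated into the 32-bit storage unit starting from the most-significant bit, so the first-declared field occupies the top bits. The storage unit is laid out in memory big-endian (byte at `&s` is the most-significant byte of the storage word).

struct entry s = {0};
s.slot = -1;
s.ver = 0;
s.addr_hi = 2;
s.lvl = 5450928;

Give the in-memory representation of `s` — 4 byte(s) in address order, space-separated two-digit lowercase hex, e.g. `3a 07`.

[30+:2] slot=-1 & 0x3 = 0x3; word=0xc0000000
[29+:1] ver=0 & 0x1 = 0x0; word=0xc0000000
[23+:6] addr_hi=2 & 0x3f = 0x2; word=0xc1000000
[0+:23] lvl=5450928 & 0x7fffff = 0x532cb0; word=0xc1532cb0
word = 0xc1532cb0 → big-endian bytes:
  [0]=0xc1  [1]=0x53  [2]=0x2c  [3]=0xb0

c1 53 2c b0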